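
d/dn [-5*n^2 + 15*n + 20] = 15 - 10*n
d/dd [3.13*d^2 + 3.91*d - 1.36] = 6.26*d + 3.91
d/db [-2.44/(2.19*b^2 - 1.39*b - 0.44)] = (10.6872*b - 3.3916)/(-2.19*b^2 + 1.39*b + 0.44)^2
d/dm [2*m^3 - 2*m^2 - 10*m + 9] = 6*m^2 - 4*m - 10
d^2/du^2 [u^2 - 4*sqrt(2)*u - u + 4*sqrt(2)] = 2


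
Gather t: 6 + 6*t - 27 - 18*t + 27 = 6 - 12*t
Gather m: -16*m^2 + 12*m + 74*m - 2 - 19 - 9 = -16*m^2 + 86*m - 30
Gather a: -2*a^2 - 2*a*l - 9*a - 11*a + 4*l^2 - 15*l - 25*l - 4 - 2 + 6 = -2*a^2 + a*(-2*l - 20) + 4*l^2 - 40*l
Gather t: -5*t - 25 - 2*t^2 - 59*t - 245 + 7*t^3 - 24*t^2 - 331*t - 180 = 7*t^3 - 26*t^2 - 395*t - 450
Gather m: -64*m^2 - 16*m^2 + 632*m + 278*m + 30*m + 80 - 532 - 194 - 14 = -80*m^2 + 940*m - 660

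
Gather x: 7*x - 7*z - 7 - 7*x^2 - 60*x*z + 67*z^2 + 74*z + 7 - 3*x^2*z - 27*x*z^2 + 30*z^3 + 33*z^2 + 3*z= x^2*(-3*z - 7) + x*(-27*z^2 - 60*z + 7) + 30*z^3 + 100*z^2 + 70*z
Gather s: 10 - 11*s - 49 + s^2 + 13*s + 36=s^2 + 2*s - 3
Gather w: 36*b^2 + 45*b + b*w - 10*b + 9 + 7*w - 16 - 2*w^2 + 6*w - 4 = 36*b^2 + 35*b - 2*w^2 + w*(b + 13) - 11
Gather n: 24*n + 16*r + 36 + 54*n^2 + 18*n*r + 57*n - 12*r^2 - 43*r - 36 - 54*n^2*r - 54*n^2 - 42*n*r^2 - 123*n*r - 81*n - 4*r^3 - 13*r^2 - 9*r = -54*n^2*r + n*(-42*r^2 - 105*r) - 4*r^3 - 25*r^2 - 36*r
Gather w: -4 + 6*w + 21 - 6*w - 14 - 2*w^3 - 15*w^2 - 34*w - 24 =-2*w^3 - 15*w^2 - 34*w - 21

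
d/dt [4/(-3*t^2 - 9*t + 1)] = 12*(2*t + 3)/(3*t^2 + 9*t - 1)^2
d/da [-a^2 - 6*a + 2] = -2*a - 6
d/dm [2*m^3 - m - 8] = 6*m^2 - 1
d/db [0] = 0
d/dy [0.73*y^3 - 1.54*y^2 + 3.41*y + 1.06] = 2.19*y^2 - 3.08*y + 3.41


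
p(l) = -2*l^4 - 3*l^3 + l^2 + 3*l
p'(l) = -8*l^3 - 9*l^2 + 2*l + 3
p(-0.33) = -0.80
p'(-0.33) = 1.65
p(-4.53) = -556.40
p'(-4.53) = 552.93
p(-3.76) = -237.41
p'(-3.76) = 293.50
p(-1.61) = -3.16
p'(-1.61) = 9.84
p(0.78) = 0.78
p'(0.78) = -4.71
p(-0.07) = -0.20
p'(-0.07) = 2.82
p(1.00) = -1.00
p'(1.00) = -12.00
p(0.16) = 0.49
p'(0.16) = 3.06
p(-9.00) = -10881.00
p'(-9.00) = 5088.00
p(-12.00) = -36180.00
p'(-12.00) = 12507.00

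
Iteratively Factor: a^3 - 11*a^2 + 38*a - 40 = (a - 5)*(a^2 - 6*a + 8) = (a - 5)*(a - 4)*(a - 2)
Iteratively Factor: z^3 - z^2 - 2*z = (z + 1)*(z^2 - 2*z) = (z - 2)*(z + 1)*(z)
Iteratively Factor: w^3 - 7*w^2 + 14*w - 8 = (w - 1)*(w^2 - 6*w + 8) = (w - 4)*(w - 1)*(w - 2)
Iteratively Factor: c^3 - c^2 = (c - 1)*(c^2) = c*(c - 1)*(c)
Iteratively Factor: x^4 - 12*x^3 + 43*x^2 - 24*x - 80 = (x + 1)*(x^3 - 13*x^2 + 56*x - 80) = (x - 4)*(x + 1)*(x^2 - 9*x + 20) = (x - 4)^2*(x + 1)*(x - 5)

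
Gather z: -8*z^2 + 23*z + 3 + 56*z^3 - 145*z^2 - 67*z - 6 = 56*z^3 - 153*z^2 - 44*z - 3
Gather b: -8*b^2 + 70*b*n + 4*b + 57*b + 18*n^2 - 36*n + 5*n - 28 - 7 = -8*b^2 + b*(70*n + 61) + 18*n^2 - 31*n - 35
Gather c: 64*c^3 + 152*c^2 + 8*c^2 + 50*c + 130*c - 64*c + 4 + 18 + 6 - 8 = 64*c^3 + 160*c^2 + 116*c + 20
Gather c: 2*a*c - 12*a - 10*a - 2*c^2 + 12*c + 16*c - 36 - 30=-22*a - 2*c^2 + c*(2*a + 28) - 66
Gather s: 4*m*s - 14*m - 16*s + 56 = -14*m + s*(4*m - 16) + 56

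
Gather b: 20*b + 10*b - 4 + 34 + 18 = 30*b + 48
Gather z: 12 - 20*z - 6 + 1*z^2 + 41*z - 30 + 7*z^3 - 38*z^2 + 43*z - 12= 7*z^3 - 37*z^2 + 64*z - 36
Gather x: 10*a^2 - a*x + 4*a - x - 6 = 10*a^2 + 4*a + x*(-a - 1) - 6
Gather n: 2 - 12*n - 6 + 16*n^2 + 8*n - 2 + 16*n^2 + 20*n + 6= 32*n^2 + 16*n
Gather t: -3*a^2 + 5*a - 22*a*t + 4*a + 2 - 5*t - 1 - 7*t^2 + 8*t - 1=-3*a^2 + 9*a - 7*t^2 + t*(3 - 22*a)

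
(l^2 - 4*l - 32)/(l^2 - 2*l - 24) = (l - 8)/(l - 6)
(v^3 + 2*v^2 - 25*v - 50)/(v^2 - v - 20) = (v^2 + 7*v + 10)/(v + 4)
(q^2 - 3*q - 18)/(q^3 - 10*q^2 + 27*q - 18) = (q + 3)/(q^2 - 4*q + 3)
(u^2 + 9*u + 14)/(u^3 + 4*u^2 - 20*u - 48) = (u + 7)/(u^2 + 2*u - 24)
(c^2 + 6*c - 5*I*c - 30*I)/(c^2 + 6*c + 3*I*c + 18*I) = (c - 5*I)/(c + 3*I)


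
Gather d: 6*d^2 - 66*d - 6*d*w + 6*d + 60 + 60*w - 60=6*d^2 + d*(-6*w - 60) + 60*w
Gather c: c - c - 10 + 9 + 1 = 0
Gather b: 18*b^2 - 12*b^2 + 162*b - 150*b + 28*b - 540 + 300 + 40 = 6*b^2 + 40*b - 200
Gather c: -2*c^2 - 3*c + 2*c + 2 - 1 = -2*c^2 - c + 1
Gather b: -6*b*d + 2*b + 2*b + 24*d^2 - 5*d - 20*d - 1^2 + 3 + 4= b*(4 - 6*d) + 24*d^2 - 25*d + 6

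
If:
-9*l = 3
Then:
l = -1/3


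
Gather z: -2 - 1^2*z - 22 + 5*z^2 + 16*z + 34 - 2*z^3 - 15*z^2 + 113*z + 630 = -2*z^3 - 10*z^2 + 128*z + 640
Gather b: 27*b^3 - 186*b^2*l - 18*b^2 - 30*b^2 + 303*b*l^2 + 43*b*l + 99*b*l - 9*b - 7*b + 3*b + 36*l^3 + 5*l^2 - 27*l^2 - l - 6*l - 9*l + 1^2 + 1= 27*b^3 + b^2*(-186*l - 48) + b*(303*l^2 + 142*l - 13) + 36*l^3 - 22*l^2 - 16*l + 2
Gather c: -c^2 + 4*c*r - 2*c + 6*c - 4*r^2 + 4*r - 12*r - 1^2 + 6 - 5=-c^2 + c*(4*r + 4) - 4*r^2 - 8*r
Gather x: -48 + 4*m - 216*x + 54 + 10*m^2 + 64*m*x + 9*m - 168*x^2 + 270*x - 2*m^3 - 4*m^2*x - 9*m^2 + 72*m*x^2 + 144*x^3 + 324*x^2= -2*m^3 + m^2 + 13*m + 144*x^3 + x^2*(72*m + 156) + x*(-4*m^2 + 64*m + 54) + 6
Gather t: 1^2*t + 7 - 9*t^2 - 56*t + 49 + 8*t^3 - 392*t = 8*t^3 - 9*t^2 - 447*t + 56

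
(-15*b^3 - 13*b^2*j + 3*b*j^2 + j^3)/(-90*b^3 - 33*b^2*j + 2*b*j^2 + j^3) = (3*b^2 + 2*b*j - j^2)/(18*b^2 + 3*b*j - j^2)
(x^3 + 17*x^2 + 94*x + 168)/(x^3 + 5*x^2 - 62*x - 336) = (x + 4)/(x - 8)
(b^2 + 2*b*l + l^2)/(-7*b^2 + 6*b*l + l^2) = (b^2 + 2*b*l + l^2)/(-7*b^2 + 6*b*l + l^2)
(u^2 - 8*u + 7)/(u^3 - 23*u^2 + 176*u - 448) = (u - 1)/(u^2 - 16*u + 64)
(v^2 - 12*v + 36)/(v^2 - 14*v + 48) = (v - 6)/(v - 8)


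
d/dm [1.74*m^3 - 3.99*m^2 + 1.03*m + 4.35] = 5.22*m^2 - 7.98*m + 1.03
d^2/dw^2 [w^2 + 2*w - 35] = 2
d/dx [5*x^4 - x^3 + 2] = x^2*(20*x - 3)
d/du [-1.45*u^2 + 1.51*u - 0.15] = 1.51 - 2.9*u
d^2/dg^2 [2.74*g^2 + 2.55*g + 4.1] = 5.48000000000000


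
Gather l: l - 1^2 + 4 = l + 3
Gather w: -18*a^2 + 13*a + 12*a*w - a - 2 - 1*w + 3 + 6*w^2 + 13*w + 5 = -18*a^2 + 12*a + 6*w^2 + w*(12*a + 12) + 6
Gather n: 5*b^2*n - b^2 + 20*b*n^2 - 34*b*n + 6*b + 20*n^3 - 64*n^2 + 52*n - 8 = -b^2 + 6*b + 20*n^3 + n^2*(20*b - 64) + n*(5*b^2 - 34*b + 52) - 8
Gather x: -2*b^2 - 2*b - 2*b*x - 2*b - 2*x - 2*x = -2*b^2 - 4*b + x*(-2*b - 4)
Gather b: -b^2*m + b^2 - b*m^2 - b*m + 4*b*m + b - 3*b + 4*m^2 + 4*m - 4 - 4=b^2*(1 - m) + b*(-m^2 + 3*m - 2) + 4*m^2 + 4*m - 8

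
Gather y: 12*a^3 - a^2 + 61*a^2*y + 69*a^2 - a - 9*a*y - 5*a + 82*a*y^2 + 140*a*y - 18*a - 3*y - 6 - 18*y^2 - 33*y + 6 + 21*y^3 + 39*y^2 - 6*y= 12*a^3 + 68*a^2 - 24*a + 21*y^3 + y^2*(82*a + 21) + y*(61*a^2 + 131*a - 42)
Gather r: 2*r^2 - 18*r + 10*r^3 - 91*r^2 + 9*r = 10*r^3 - 89*r^2 - 9*r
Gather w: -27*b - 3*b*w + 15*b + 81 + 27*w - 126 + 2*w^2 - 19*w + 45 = -12*b + 2*w^2 + w*(8 - 3*b)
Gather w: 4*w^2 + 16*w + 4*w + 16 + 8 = 4*w^2 + 20*w + 24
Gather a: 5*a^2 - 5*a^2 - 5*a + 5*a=0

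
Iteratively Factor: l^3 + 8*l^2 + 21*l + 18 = (l + 2)*(l^2 + 6*l + 9) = (l + 2)*(l + 3)*(l + 3)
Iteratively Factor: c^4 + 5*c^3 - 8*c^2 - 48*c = (c - 3)*(c^3 + 8*c^2 + 16*c) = (c - 3)*(c + 4)*(c^2 + 4*c) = c*(c - 3)*(c + 4)*(c + 4)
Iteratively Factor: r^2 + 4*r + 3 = (r + 1)*(r + 3)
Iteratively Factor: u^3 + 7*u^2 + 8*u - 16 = (u + 4)*(u^2 + 3*u - 4) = (u + 4)^2*(u - 1)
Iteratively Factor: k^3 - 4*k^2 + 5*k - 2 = (k - 1)*(k^2 - 3*k + 2) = (k - 1)^2*(k - 2)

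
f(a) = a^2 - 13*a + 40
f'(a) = 2*a - 13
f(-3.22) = 92.23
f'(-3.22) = -19.44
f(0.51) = 33.63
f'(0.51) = -11.98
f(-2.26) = 74.49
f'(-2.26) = -17.52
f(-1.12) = 55.81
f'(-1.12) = -15.24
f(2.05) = 17.55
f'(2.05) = -8.90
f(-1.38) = 59.84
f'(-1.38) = -15.76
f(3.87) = 4.67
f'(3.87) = -5.26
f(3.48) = 6.87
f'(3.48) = -6.04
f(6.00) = -2.00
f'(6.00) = -1.00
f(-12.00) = 340.00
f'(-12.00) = -37.00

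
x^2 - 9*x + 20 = (x - 5)*(x - 4)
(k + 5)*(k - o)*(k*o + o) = k^3*o - k^2*o^2 + 6*k^2*o - 6*k*o^2 + 5*k*o - 5*o^2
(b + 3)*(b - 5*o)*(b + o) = b^3 - 4*b^2*o + 3*b^2 - 5*b*o^2 - 12*b*o - 15*o^2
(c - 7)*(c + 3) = c^2 - 4*c - 21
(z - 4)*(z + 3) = z^2 - z - 12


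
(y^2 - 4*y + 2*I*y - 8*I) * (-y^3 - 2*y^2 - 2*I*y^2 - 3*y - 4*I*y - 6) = -y^5 + 2*y^4 - 4*I*y^4 + 9*y^3 + 8*I*y^3 - 2*y^2 + 26*I*y^2 - 8*y + 12*I*y + 48*I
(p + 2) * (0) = 0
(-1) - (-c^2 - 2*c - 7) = c^2 + 2*c + 6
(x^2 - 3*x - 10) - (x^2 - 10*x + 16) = 7*x - 26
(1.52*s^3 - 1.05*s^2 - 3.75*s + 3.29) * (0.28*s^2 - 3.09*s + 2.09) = 0.4256*s^5 - 4.9908*s^4 + 5.3713*s^3 + 10.3142*s^2 - 18.0036*s + 6.8761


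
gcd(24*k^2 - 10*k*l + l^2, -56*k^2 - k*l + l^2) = 1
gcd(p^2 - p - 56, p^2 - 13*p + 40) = p - 8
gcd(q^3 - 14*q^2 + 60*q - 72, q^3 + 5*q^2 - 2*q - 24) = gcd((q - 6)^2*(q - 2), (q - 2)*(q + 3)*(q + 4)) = q - 2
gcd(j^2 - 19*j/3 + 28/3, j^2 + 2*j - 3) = 1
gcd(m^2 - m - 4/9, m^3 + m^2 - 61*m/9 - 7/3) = m + 1/3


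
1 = 1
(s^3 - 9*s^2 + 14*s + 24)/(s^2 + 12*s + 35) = (s^3 - 9*s^2 + 14*s + 24)/(s^2 + 12*s + 35)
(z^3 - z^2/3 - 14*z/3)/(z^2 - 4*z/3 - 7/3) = z*(z + 2)/(z + 1)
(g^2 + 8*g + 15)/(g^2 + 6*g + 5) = (g + 3)/(g + 1)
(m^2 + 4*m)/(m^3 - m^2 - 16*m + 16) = m/(m^2 - 5*m + 4)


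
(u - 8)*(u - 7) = u^2 - 15*u + 56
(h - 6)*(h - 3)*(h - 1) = h^3 - 10*h^2 + 27*h - 18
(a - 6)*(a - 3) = a^2 - 9*a + 18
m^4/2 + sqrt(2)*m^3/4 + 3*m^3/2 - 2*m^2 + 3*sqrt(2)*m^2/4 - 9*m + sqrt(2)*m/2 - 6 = (m/2 + 1/2)*(m + 2)*(m - 3*sqrt(2)/2)*(m + 2*sqrt(2))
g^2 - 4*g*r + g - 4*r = (g + 1)*(g - 4*r)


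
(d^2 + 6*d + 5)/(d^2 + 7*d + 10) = (d + 1)/(d + 2)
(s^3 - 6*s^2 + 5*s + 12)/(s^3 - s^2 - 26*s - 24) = (s^2 - 7*s + 12)/(s^2 - 2*s - 24)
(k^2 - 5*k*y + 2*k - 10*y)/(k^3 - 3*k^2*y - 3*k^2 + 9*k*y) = (k^2 - 5*k*y + 2*k - 10*y)/(k*(k^2 - 3*k*y - 3*k + 9*y))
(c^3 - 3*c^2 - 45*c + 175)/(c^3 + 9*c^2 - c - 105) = (c^2 - 10*c + 25)/(c^2 + 2*c - 15)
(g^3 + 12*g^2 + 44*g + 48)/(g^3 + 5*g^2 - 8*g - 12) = (g^2 + 6*g + 8)/(g^2 - g - 2)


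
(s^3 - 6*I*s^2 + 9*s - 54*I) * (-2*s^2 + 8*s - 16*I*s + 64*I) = -2*s^5 + 8*s^4 - 4*I*s^4 - 114*s^3 + 16*I*s^3 + 456*s^2 - 36*I*s^2 - 864*s + 144*I*s + 3456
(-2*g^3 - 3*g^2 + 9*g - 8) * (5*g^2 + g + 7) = -10*g^5 - 17*g^4 + 28*g^3 - 52*g^2 + 55*g - 56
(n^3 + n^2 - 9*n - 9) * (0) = 0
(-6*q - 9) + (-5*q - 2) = -11*q - 11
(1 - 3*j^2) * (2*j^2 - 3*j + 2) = -6*j^4 + 9*j^3 - 4*j^2 - 3*j + 2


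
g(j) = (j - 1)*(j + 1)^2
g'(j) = (j - 1)*(2*j + 2) + (j + 1)^2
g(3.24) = 40.27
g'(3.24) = 36.97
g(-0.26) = -0.69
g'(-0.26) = -1.32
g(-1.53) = -0.71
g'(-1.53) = 2.96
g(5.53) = 193.16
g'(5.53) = 101.80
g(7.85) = 536.51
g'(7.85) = 199.57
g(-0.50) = -0.38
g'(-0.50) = -1.25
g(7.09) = 398.58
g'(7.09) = 163.98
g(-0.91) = -0.02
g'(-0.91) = -0.34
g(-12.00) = -1573.00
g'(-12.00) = 407.00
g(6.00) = 245.00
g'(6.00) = 119.00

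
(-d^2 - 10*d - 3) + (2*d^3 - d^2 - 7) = 2*d^3 - 2*d^2 - 10*d - 10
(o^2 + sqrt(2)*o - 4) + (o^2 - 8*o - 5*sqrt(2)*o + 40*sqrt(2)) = 2*o^2 - 8*o - 4*sqrt(2)*o - 4 + 40*sqrt(2)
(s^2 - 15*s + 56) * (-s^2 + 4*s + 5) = -s^4 + 19*s^3 - 111*s^2 + 149*s + 280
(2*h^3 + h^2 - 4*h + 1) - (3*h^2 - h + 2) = 2*h^3 - 2*h^2 - 3*h - 1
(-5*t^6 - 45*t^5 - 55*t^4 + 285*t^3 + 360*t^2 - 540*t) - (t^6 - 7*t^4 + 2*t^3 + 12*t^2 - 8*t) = -6*t^6 - 45*t^5 - 48*t^4 + 283*t^3 + 348*t^2 - 532*t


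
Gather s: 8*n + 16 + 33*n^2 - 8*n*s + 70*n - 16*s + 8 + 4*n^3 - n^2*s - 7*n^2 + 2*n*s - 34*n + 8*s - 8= 4*n^3 + 26*n^2 + 44*n + s*(-n^2 - 6*n - 8) + 16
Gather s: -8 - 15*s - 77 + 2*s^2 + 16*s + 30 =2*s^2 + s - 55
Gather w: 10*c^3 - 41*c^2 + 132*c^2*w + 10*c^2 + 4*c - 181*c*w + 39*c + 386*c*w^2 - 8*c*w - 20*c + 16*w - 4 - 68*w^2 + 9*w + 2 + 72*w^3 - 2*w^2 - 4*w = 10*c^3 - 31*c^2 + 23*c + 72*w^3 + w^2*(386*c - 70) + w*(132*c^2 - 189*c + 21) - 2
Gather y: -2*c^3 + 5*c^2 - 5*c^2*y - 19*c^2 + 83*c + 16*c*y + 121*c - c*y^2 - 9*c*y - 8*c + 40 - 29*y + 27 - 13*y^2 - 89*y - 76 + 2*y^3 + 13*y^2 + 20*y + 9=-2*c^3 - 14*c^2 - c*y^2 + 196*c + 2*y^3 + y*(-5*c^2 + 7*c - 98)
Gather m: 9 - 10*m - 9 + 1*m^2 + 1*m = m^2 - 9*m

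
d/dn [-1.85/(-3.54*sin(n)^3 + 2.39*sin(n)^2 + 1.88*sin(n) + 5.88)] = (-19.647*sin(n)^2 + 8.843*sin(n) + 3.478)*cos(n)/(-3.54*sin(n)^3 + 2.39*sin(n)^2 + 1.88*sin(n) + 5.88)^2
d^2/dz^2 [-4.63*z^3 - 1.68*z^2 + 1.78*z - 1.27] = -27.78*z - 3.36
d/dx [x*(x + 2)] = 2*x + 2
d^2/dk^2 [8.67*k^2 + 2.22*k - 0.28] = 17.3400000000000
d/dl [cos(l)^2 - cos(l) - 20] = sin(l) - sin(2*l)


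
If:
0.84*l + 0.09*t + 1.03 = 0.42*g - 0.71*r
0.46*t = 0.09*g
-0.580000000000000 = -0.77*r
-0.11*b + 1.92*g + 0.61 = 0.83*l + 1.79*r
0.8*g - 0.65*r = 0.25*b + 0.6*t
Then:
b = -4.24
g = -0.84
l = -2.26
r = 0.75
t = -0.16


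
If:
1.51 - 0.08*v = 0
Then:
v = 18.88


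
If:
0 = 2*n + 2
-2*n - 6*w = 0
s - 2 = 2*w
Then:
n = -1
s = 8/3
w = 1/3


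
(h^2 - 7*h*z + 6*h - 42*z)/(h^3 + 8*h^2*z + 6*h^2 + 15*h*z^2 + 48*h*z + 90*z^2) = (h - 7*z)/(h^2 + 8*h*z + 15*z^2)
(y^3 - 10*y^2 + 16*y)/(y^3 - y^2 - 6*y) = (-y^2 + 10*y - 16)/(-y^2 + y + 6)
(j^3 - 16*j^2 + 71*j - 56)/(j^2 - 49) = (j^2 - 9*j + 8)/(j + 7)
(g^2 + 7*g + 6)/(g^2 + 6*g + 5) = (g + 6)/(g + 5)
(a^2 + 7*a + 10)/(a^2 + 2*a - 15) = (a + 2)/(a - 3)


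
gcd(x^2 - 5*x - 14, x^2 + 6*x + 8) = x + 2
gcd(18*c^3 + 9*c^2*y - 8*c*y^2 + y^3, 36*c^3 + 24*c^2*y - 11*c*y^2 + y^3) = -6*c^2 - 5*c*y + y^2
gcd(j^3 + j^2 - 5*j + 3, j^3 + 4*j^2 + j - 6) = j^2 + 2*j - 3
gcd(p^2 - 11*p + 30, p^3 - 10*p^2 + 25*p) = p - 5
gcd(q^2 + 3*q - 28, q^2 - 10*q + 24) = q - 4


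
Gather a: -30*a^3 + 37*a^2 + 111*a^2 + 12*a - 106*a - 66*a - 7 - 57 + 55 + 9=-30*a^3 + 148*a^2 - 160*a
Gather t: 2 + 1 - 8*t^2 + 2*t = -8*t^2 + 2*t + 3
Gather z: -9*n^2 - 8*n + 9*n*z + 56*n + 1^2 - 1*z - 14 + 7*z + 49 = -9*n^2 + 48*n + z*(9*n + 6) + 36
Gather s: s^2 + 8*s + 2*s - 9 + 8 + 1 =s^2 + 10*s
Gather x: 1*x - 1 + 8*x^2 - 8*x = 8*x^2 - 7*x - 1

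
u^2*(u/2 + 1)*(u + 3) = u^4/2 + 5*u^3/2 + 3*u^2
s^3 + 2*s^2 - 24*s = s*(s - 4)*(s + 6)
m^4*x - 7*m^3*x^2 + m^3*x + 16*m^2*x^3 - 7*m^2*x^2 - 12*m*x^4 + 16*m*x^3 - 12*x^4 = (m - 3*x)*(m - 2*x)^2*(m*x + x)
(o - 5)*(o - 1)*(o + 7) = o^3 + o^2 - 37*o + 35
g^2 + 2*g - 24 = (g - 4)*(g + 6)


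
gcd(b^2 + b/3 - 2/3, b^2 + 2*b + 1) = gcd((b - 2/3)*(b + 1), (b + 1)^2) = b + 1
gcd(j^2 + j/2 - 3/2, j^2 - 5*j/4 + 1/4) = j - 1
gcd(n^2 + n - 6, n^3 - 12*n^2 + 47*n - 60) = 1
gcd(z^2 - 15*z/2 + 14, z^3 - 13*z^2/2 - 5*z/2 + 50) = z - 4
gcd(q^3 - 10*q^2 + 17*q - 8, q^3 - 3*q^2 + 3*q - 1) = q^2 - 2*q + 1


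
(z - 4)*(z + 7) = z^2 + 3*z - 28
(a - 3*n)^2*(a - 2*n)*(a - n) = a^4 - 9*a^3*n + 29*a^2*n^2 - 39*a*n^3 + 18*n^4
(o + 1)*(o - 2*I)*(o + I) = o^3 + o^2 - I*o^2 + 2*o - I*o + 2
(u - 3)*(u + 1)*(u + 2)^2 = u^4 + 2*u^3 - 7*u^2 - 20*u - 12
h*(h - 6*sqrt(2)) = h^2 - 6*sqrt(2)*h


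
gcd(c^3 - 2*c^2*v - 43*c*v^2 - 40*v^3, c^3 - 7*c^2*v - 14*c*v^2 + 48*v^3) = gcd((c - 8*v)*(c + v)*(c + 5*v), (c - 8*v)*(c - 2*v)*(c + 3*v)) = -c + 8*v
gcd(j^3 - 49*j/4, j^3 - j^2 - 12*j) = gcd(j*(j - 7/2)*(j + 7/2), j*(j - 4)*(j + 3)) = j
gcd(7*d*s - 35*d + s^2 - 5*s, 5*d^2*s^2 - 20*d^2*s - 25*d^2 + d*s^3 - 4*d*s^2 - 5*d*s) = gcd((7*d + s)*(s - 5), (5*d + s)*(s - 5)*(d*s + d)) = s - 5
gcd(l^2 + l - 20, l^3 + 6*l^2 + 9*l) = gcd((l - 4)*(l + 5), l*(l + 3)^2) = 1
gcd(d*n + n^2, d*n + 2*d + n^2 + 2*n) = d + n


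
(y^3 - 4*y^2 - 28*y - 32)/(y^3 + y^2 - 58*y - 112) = (y + 2)/(y + 7)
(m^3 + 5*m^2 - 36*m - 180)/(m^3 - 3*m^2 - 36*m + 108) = (m + 5)/(m - 3)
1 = 1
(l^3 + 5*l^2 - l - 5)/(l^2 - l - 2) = (l^2 + 4*l - 5)/(l - 2)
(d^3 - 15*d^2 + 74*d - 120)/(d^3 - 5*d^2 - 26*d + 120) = (d - 5)/(d + 5)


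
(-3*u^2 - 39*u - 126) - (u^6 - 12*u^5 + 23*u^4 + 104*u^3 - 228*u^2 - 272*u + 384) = -u^6 + 12*u^5 - 23*u^4 - 104*u^3 + 225*u^2 + 233*u - 510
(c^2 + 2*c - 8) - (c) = c^2 + c - 8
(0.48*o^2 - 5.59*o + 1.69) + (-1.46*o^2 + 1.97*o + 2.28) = -0.98*o^2 - 3.62*o + 3.97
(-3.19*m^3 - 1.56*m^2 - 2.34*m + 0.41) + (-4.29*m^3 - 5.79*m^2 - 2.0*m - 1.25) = -7.48*m^3 - 7.35*m^2 - 4.34*m - 0.84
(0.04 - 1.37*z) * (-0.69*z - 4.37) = 0.9453*z^2 + 5.9593*z - 0.1748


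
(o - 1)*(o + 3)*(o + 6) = o^3 + 8*o^2 + 9*o - 18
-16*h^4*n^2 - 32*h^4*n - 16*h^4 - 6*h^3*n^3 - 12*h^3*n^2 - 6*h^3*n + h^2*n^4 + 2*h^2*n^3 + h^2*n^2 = (-8*h + n)*(2*h + n)*(h*n + h)^2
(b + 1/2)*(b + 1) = b^2 + 3*b/2 + 1/2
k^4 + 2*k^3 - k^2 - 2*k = k*(k - 1)*(k + 1)*(k + 2)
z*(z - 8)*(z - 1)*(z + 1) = z^4 - 8*z^3 - z^2 + 8*z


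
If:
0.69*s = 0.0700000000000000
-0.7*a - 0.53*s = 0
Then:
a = -0.08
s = 0.10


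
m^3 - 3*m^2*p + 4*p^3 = (m - 2*p)^2*(m + p)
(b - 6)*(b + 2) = b^2 - 4*b - 12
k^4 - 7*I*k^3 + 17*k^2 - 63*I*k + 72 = (k - 8*I)*(k - 3*I)*(k + I)*(k + 3*I)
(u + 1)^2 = u^2 + 2*u + 1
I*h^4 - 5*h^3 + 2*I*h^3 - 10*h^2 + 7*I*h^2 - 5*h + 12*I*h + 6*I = (h + 1)*(h - I)*(h + 6*I)*(I*h + I)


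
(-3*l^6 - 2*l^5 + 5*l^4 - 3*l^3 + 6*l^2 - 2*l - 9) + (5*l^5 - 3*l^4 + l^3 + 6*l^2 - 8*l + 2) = -3*l^6 + 3*l^5 + 2*l^4 - 2*l^3 + 12*l^2 - 10*l - 7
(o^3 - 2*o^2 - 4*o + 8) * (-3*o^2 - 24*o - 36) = -3*o^5 - 18*o^4 + 24*o^3 + 144*o^2 - 48*o - 288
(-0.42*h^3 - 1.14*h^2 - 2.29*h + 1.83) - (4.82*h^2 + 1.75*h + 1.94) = -0.42*h^3 - 5.96*h^2 - 4.04*h - 0.11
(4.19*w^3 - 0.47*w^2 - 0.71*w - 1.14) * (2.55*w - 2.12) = 10.6845*w^4 - 10.0813*w^3 - 0.8141*w^2 - 1.4018*w + 2.4168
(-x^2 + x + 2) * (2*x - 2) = -2*x^3 + 4*x^2 + 2*x - 4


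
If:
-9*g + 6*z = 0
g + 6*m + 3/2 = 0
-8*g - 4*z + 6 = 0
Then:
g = 3/7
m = -9/28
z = 9/14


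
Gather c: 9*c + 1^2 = 9*c + 1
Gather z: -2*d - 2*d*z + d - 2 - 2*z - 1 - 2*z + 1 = -d + z*(-2*d - 4) - 2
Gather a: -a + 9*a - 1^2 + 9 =8*a + 8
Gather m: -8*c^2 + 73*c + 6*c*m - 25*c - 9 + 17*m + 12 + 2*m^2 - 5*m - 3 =-8*c^2 + 48*c + 2*m^2 + m*(6*c + 12)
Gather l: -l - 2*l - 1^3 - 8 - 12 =-3*l - 21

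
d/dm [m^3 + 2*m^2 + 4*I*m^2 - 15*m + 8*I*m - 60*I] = 3*m^2 + m*(4 + 8*I) - 15 + 8*I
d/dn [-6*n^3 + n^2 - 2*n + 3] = -18*n^2 + 2*n - 2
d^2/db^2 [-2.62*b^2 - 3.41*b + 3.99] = -5.24000000000000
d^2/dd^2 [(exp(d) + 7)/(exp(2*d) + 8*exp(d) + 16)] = (exp(2*d) + 12*exp(d) - 40)*exp(d)/(exp(4*d) + 16*exp(3*d) + 96*exp(2*d) + 256*exp(d) + 256)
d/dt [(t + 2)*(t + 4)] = 2*t + 6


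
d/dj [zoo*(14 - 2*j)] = zoo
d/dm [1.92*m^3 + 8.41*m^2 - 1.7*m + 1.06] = 5.76*m^2 + 16.82*m - 1.7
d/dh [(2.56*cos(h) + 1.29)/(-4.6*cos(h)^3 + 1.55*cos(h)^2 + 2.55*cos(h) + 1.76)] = (-23.552*cos(h)^3 - 13.834*cos(h)^2 + 3.999*cos(h) - 1.2161)*sin(h)/(21.16*cos(h)^6 - 14.26*cos(h)^5 - 21.0575*cos(h)^4 - 8.287*cos(h)^3 + 11.9585*cos(h)^2 + 8.976*cos(h) + 3.0976)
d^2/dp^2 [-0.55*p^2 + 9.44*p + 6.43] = -1.10000000000000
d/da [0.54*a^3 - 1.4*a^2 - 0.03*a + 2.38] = 1.62*a^2 - 2.8*a - 0.03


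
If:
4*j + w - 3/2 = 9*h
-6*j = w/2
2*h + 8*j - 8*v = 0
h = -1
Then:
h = -1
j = 15/16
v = 11/16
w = -45/4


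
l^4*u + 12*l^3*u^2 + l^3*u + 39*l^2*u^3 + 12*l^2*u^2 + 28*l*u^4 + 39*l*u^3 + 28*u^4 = (l + u)*(l + 4*u)*(l + 7*u)*(l*u + u)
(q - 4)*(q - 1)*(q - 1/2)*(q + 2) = q^4 - 7*q^3/2 - 9*q^2/2 + 11*q - 4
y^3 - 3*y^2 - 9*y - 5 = (y - 5)*(y + 1)^2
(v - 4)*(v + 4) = v^2 - 16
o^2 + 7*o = o*(o + 7)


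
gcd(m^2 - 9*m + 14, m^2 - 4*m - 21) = m - 7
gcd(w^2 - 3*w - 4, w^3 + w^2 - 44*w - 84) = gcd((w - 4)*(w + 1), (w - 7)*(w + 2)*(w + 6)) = 1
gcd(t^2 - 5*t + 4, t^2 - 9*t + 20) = t - 4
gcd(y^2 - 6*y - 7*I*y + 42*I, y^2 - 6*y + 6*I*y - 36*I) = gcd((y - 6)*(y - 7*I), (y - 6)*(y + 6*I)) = y - 6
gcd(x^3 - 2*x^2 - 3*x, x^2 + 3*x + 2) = x + 1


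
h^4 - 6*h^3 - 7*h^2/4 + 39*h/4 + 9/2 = (h - 6)*(h - 3/2)*(h + 1/2)*(h + 1)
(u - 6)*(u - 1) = u^2 - 7*u + 6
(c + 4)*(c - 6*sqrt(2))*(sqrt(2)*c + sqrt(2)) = sqrt(2)*c^3 - 12*c^2 + 5*sqrt(2)*c^2 - 60*c + 4*sqrt(2)*c - 48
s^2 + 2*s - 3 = (s - 1)*(s + 3)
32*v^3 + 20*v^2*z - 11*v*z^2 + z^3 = (-8*v + z)*(-4*v + z)*(v + z)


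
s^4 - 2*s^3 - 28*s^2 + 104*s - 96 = (s - 4)*(s - 2)^2*(s + 6)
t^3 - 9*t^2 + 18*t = t*(t - 6)*(t - 3)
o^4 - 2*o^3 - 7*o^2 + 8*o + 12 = (o - 3)*(o - 2)*(o + 1)*(o + 2)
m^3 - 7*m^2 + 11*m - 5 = (m - 5)*(m - 1)^2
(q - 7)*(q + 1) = q^2 - 6*q - 7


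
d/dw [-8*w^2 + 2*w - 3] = 2 - 16*w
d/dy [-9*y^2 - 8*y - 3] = -18*y - 8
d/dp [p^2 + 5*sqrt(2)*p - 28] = 2*p + 5*sqrt(2)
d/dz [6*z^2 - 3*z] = 12*z - 3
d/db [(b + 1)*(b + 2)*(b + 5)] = 3*b^2 + 16*b + 17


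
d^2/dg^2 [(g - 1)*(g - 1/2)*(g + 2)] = 6*g + 1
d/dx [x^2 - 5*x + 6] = 2*x - 5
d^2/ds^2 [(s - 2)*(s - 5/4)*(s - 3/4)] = 6*s - 8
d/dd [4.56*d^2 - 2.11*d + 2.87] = 9.12*d - 2.11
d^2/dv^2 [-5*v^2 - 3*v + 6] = -10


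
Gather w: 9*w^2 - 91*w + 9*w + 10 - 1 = 9*w^2 - 82*w + 9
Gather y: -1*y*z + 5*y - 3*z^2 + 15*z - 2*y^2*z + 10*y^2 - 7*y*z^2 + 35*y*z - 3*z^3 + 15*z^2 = y^2*(10 - 2*z) + y*(-7*z^2 + 34*z + 5) - 3*z^3 + 12*z^2 + 15*z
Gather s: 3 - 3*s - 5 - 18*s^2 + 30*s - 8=-18*s^2 + 27*s - 10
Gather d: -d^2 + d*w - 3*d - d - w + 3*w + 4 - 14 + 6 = -d^2 + d*(w - 4) + 2*w - 4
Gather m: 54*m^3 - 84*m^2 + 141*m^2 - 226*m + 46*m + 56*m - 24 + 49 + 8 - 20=54*m^3 + 57*m^2 - 124*m + 13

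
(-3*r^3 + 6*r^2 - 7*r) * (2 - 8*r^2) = 24*r^5 - 48*r^4 + 50*r^3 + 12*r^2 - 14*r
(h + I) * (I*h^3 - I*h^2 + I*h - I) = I*h^4 - h^3 - I*h^3 + h^2 + I*h^2 - h - I*h + 1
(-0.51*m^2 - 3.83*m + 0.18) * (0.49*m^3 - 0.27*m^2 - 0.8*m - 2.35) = -0.2499*m^5 - 1.739*m^4 + 1.5303*m^3 + 4.2139*m^2 + 8.8565*m - 0.423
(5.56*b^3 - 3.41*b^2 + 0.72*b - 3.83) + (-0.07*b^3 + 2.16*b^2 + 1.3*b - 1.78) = 5.49*b^3 - 1.25*b^2 + 2.02*b - 5.61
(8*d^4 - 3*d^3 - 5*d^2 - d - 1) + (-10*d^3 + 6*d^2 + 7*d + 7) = 8*d^4 - 13*d^3 + d^2 + 6*d + 6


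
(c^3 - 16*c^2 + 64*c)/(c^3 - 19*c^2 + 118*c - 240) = c*(c - 8)/(c^2 - 11*c + 30)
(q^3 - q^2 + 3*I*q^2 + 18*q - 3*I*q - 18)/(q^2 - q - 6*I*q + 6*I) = (q^2 + 3*I*q + 18)/(q - 6*I)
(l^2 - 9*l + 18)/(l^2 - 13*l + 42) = (l - 3)/(l - 7)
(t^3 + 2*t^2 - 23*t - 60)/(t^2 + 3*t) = t - 1 - 20/t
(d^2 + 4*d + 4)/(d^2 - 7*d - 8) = (d^2 + 4*d + 4)/(d^2 - 7*d - 8)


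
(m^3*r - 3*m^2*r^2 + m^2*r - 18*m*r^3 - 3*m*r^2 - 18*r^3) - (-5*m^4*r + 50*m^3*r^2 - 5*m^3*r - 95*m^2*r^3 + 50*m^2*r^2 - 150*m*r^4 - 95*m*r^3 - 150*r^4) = 5*m^4*r - 50*m^3*r^2 + 6*m^3*r + 95*m^2*r^3 - 53*m^2*r^2 + m^2*r + 150*m*r^4 + 77*m*r^3 - 3*m*r^2 + 150*r^4 - 18*r^3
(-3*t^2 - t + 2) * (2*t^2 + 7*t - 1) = -6*t^4 - 23*t^3 + 15*t - 2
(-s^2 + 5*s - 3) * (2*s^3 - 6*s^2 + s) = -2*s^5 + 16*s^4 - 37*s^3 + 23*s^2 - 3*s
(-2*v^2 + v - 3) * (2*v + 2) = -4*v^3 - 2*v^2 - 4*v - 6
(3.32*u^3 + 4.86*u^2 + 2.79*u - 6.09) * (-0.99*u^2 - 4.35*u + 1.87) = -3.2868*u^5 - 19.2534*u^4 - 17.6947*u^3 + 2.9808*u^2 + 31.7088*u - 11.3883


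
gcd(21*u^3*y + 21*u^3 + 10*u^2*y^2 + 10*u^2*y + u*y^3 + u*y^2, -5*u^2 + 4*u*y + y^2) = 1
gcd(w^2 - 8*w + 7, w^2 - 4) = 1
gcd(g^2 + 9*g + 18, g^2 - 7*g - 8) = 1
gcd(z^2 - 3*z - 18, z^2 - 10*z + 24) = z - 6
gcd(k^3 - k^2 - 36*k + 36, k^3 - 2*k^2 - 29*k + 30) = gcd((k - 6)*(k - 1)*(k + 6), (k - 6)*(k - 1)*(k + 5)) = k^2 - 7*k + 6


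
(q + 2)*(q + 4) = q^2 + 6*q + 8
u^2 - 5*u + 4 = (u - 4)*(u - 1)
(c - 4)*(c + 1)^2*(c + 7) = c^4 + 5*c^3 - 21*c^2 - 53*c - 28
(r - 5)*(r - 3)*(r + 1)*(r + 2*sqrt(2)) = r^4 - 7*r^3 + 2*sqrt(2)*r^3 - 14*sqrt(2)*r^2 + 7*r^2 + 15*r + 14*sqrt(2)*r + 30*sqrt(2)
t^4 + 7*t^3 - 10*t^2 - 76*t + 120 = (t - 2)^2*(t + 5)*(t + 6)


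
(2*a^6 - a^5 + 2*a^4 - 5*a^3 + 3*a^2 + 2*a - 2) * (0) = 0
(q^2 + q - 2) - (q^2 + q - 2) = 0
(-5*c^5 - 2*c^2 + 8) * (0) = 0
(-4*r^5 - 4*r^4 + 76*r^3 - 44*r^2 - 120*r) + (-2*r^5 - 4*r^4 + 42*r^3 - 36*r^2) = -6*r^5 - 8*r^4 + 118*r^3 - 80*r^2 - 120*r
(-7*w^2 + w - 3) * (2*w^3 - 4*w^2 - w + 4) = -14*w^5 + 30*w^4 - 3*w^3 - 17*w^2 + 7*w - 12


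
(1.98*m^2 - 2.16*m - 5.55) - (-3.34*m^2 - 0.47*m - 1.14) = 5.32*m^2 - 1.69*m - 4.41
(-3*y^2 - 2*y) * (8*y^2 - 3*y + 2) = -24*y^4 - 7*y^3 - 4*y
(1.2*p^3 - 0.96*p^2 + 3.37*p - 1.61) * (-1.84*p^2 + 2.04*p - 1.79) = -2.208*p^5 + 4.2144*p^4 - 10.3072*p^3 + 11.5556*p^2 - 9.3167*p + 2.8819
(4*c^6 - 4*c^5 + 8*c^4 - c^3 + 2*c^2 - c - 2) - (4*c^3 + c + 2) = 4*c^6 - 4*c^5 + 8*c^4 - 5*c^3 + 2*c^2 - 2*c - 4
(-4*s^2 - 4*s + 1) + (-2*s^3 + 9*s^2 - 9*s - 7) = -2*s^3 + 5*s^2 - 13*s - 6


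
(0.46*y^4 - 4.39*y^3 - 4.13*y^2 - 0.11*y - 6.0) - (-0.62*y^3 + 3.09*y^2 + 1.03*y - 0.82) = 0.46*y^4 - 3.77*y^3 - 7.22*y^2 - 1.14*y - 5.18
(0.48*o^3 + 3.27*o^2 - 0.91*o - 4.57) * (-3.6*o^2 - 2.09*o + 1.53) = -1.728*o^5 - 12.7752*o^4 - 2.8239*o^3 + 23.357*o^2 + 8.159*o - 6.9921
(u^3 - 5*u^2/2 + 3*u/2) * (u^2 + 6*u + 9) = u^5 + 7*u^4/2 - 9*u^3/2 - 27*u^2/2 + 27*u/2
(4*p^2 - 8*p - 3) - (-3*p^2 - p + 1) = 7*p^2 - 7*p - 4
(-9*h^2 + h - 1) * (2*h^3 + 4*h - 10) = -18*h^5 + 2*h^4 - 38*h^3 + 94*h^2 - 14*h + 10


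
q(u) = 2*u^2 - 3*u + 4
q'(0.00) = -3.00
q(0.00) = 4.00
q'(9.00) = 33.00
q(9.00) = 139.00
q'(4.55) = 15.20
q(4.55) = 31.76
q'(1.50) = 3.00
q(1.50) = 4.00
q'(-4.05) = -19.20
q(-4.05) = 48.96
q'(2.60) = 7.40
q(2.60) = 9.72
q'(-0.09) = -3.36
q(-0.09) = 4.29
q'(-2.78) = -14.12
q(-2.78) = 27.80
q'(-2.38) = -12.52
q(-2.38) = 22.47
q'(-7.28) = -32.12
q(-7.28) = 131.84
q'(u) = 4*u - 3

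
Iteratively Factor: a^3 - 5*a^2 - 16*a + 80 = (a - 5)*(a^2 - 16) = (a - 5)*(a - 4)*(a + 4)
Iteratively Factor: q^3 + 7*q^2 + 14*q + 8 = (q + 4)*(q^2 + 3*q + 2) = (q + 1)*(q + 4)*(q + 2)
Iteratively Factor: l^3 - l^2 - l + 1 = (l - 1)*(l^2 - 1) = (l - 1)*(l + 1)*(l - 1)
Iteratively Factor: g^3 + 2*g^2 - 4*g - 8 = (g + 2)*(g^2 - 4) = (g - 2)*(g + 2)*(g + 2)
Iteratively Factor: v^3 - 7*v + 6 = (v + 3)*(v^2 - 3*v + 2) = (v - 1)*(v + 3)*(v - 2)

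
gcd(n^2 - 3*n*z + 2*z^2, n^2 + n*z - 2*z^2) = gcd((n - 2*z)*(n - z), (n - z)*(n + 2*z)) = -n + z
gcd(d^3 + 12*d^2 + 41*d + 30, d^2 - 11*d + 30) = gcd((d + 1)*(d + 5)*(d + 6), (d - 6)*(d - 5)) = 1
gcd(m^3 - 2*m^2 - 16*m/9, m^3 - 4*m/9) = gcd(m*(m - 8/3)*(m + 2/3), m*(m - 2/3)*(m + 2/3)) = m^2 + 2*m/3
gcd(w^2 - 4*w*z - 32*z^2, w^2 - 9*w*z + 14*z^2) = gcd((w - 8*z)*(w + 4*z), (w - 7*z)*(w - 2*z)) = 1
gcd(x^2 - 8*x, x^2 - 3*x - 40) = x - 8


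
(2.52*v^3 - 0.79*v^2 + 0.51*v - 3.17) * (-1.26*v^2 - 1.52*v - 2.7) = -3.1752*v^5 - 2.835*v^4 - 6.2458*v^3 + 5.352*v^2 + 3.4414*v + 8.559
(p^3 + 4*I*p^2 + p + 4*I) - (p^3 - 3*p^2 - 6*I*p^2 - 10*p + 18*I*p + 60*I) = 3*p^2 + 10*I*p^2 + 11*p - 18*I*p - 56*I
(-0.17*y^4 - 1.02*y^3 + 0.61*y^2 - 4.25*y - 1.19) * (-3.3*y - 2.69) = 0.561*y^5 + 3.8233*y^4 + 0.7308*y^3 + 12.3841*y^2 + 15.3595*y + 3.2011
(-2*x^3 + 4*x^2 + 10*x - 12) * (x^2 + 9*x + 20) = -2*x^5 - 14*x^4 + 6*x^3 + 158*x^2 + 92*x - 240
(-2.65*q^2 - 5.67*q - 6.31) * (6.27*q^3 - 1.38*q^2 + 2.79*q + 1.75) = -16.6155*q^5 - 31.8939*q^4 - 39.1326*q^3 - 11.749*q^2 - 27.5274*q - 11.0425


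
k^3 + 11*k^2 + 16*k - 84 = (k - 2)*(k + 6)*(k + 7)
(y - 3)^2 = y^2 - 6*y + 9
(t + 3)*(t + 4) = t^2 + 7*t + 12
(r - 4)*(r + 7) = r^2 + 3*r - 28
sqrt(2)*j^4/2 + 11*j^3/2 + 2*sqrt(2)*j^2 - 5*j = j*(j - sqrt(2)/2)*(j + 5*sqrt(2))*(sqrt(2)*j/2 + 1)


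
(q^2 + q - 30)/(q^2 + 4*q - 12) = (q - 5)/(q - 2)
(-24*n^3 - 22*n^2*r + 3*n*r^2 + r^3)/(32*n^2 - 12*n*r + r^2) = (6*n^2 + 7*n*r + r^2)/(-8*n + r)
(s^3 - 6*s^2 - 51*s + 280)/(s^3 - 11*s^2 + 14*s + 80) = (s + 7)/(s + 2)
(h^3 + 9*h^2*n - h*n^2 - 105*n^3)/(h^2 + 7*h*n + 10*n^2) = (h^2 + 4*h*n - 21*n^2)/(h + 2*n)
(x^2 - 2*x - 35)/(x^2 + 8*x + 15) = (x - 7)/(x + 3)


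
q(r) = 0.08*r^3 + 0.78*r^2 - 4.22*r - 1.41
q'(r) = 0.24*r^2 + 1.56*r - 4.22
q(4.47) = 2.46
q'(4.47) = 7.55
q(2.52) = -5.81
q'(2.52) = 1.24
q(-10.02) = 38.71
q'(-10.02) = 4.24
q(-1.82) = 8.37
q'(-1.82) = -6.26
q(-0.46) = 0.69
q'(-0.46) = -4.89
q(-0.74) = 2.11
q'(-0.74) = -5.24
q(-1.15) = 4.35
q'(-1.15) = -5.70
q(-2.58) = 13.30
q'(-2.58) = -6.65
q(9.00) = 82.11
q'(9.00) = 29.26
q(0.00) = -1.41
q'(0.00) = -4.22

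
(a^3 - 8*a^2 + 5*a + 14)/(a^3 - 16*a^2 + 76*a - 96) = (a^2 - 6*a - 7)/(a^2 - 14*a + 48)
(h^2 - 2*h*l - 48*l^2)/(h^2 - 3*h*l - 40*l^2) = (h + 6*l)/(h + 5*l)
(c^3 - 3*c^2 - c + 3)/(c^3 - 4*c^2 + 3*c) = (c + 1)/c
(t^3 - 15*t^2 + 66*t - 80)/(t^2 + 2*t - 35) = (t^2 - 10*t + 16)/(t + 7)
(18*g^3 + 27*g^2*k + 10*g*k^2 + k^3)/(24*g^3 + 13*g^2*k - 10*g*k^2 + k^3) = (18*g^2 + 9*g*k + k^2)/(24*g^2 - 11*g*k + k^2)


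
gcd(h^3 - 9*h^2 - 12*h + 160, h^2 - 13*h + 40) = h^2 - 13*h + 40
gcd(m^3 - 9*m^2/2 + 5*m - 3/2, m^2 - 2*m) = 1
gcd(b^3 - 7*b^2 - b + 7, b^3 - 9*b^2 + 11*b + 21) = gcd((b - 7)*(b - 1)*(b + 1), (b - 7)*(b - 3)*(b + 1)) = b^2 - 6*b - 7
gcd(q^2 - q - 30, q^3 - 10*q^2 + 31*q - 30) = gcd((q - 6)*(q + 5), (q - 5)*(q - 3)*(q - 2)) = 1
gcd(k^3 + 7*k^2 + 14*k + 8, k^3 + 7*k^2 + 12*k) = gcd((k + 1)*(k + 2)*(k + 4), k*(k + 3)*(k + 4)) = k + 4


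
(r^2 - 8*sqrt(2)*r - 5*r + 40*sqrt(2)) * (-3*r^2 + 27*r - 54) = -3*r^4 + 24*sqrt(2)*r^3 + 42*r^3 - 336*sqrt(2)*r^2 - 189*r^2 + 270*r + 1512*sqrt(2)*r - 2160*sqrt(2)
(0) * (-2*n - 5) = 0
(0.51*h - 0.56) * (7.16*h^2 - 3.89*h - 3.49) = 3.6516*h^3 - 5.9935*h^2 + 0.3985*h + 1.9544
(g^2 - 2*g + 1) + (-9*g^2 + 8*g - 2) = -8*g^2 + 6*g - 1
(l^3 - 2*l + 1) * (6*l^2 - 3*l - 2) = 6*l^5 - 3*l^4 - 14*l^3 + 12*l^2 + l - 2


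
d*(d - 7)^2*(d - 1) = d^4 - 15*d^3 + 63*d^2 - 49*d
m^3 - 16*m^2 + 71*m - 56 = (m - 8)*(m - 7)*(m - 1)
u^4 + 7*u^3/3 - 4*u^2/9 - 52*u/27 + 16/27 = (u - 2/3)*(u - 1/3)*(u + 4/3)*(u + 2)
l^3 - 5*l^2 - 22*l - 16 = (l - 8)*(l + 1)*(l + 2)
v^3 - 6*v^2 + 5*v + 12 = (v - 4)*(v - 3)*(v + 1)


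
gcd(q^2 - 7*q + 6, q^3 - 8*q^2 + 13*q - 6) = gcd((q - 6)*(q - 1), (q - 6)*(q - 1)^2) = q^2 - 7*q + 6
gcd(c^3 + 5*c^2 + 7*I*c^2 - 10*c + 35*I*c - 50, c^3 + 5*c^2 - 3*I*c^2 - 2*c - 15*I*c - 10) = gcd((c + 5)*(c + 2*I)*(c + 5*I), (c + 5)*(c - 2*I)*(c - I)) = c + 5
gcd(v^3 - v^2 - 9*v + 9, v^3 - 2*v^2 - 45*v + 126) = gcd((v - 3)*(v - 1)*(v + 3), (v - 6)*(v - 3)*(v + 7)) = v - 3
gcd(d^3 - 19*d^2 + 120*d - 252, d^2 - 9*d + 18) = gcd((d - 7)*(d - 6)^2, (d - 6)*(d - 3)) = d - 6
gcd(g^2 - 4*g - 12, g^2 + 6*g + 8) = g + 2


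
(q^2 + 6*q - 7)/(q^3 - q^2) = (q + 7)/q^2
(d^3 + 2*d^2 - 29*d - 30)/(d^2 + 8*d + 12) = (d^2 - 4*d - 5)/(d + 2)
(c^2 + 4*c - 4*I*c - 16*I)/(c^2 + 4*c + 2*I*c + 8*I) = (c - 4*I)/(c + 2*I)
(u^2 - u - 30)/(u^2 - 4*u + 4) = (u^2 - u - 30)/(u^2 - 4*u + 4)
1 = 1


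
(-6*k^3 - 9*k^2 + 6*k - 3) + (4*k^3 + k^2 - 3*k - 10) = -2*k^3 - 8*k^2 + 3*k - 13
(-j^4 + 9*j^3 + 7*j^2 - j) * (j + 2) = -j^5 + 7*j^4 + 25*j^3 + 13*j^2 - 2*j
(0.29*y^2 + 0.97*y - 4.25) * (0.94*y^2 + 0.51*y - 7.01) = 0.2726*y^4 + 1.0597*y^3 - 5.5332*y^2 - 8.9672*y + 29.7925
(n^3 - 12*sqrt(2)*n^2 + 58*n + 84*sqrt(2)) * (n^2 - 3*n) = n^5 - 12*sqrt(2)*n^4 - 3*n^4 + 36*sqrt(2)*n^3 + 58*n^3 - 174*n^2 + 84*sqrt(2)*n^2 - 252*sqrt(2)*n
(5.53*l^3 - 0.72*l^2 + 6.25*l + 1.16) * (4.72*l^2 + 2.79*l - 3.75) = 26.1016*l^5 + 12.0303*l^4 + 6.7537*l^3 + 25.6127*l^2 - 20.2011*l - 4.35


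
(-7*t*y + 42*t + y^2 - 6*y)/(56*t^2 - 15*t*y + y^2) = (y - 6)/(-8*t + y)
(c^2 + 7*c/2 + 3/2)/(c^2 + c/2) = (c + 3)/c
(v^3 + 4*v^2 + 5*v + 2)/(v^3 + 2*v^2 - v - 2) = (v + 1)/(v - 1)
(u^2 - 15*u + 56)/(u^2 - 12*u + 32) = (u - 7)/(u - 4)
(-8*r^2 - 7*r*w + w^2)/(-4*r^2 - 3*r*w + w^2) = (8*r - w)/(4*r - w)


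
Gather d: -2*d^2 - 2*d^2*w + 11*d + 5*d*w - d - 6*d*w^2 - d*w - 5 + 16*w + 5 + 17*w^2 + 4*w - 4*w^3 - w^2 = d^2*(-2*w - 2) + d*(-6*w^2 + 4*w + 10) - 4*w^3 + 16*w^2 + 20*w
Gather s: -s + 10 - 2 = 8 - s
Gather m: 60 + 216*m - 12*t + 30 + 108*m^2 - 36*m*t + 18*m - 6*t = 108*m^2 + m*(234 - 36*t) - 18*t + 90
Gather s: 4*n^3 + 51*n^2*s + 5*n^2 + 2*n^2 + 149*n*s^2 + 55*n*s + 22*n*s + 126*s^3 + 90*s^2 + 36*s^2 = 4*n^3 + 7*n^2 + 126*s^3 + s^2*(149*n + 126) + s*(51*n^2 + 77*n)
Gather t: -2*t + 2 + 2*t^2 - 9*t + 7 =2*t^2 - 11*t + 9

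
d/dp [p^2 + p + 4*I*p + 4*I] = 2*p + 1 + 4*I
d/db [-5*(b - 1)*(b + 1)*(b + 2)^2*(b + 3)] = -25*b^4 - 140*b^3 - 225*b^2 - 50*b + 80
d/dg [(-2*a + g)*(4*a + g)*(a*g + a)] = a*(-8*a^2 + 4*a*g + 2*a + 3*g^2 + 2*g)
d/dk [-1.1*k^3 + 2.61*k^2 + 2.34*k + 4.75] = -3.3*k^2 + 5.22*k + 2.34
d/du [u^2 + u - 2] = 2*u + 1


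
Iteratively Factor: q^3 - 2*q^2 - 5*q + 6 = (q - 1)*(q^2 - q - 6) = (q - 1)*(q + 2)*(q - 3)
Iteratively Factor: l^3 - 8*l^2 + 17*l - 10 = (l - 2)*(l^2 - 6*l + 5) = (l - 2)*(l - 1)*(l - 5)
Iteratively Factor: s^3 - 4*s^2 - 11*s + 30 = (s - 5)*(s^2 + s - 6) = (s - 5)*(s + 3)*(s - 2)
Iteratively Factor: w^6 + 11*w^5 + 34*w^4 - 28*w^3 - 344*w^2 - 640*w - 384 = (w + 2)*(w^5 + 9*w^4 + 16*w^3 - 60*w^2 - 224*w - 192) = (w + 2)^2*(w^4 + 7*w^3 + 2*w^2 - 64*w - 96) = (w + 2)^2*(w + 4)*(w^3 + 3*w^2 - 10*w - 24) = (w - 3)*(w + 2)^2*(w + 4)*(w^2 + 6*w + 8) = (w - 3)*(w + 2)^3*(w + 4)*(w + 4)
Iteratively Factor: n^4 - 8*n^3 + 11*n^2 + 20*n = (n - 5)*(n^3 - 3*n^2 - 4*n) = (n - 5)*(n - 4)*(n^2 + n) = n*(n - 5)*(n - 4)*(n + 1)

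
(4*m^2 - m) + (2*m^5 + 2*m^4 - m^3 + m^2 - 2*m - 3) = 2*m^5 + 2*m^4 - m^3 + 5*m^2 - 3*m - 3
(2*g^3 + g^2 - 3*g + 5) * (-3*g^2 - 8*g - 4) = -6*g^5 - 19*g^4 - 7*g^3 + 5*g^2 - 28*g - 20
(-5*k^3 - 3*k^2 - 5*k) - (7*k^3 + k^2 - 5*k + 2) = -12*k^3 - 4*k^2 - 2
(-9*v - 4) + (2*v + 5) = 1 - 7*v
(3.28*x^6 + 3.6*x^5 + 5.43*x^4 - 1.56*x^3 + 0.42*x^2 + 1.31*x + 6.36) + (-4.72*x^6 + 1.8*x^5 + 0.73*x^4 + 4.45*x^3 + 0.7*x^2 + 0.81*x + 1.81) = -1.44*x^6 + 5.4*x^5 + 6.16*x^4 + 2.89*x^3 + 1.12*x^2 + 2.12*x + 8.17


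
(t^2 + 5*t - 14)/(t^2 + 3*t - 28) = (t - 2)/(t - 4)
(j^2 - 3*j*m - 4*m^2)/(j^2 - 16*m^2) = (j + m)/(j + 4*m)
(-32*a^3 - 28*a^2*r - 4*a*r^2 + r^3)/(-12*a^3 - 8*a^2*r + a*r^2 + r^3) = (-8*a + r)/(-3*a + r)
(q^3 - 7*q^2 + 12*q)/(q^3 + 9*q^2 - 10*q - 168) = q*(q - 3)/(q^2 + 13*q + 42)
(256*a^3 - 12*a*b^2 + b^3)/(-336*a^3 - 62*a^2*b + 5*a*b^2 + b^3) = (-32*a^2 - 4*a*b + b^2)/(42*a^2 + 13*a*b + b^2)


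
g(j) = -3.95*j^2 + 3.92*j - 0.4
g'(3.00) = -19.78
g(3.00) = -24.19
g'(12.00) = -90.88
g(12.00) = -522.16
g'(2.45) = -15.44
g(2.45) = -14.51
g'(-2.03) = 19.96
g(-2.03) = -24.64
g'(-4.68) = 40.89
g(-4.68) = -105.26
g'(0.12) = 2.97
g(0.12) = 0.01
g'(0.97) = -3.74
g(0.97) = -0.31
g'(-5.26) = 45.47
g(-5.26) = -130.31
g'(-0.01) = 4.00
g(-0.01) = -0.44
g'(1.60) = -8.72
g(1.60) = -4.24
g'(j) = 3.92 - 7.9*j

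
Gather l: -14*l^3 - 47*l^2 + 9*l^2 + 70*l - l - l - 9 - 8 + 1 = -14*l^3 - 38*l^2 + 68*l - 16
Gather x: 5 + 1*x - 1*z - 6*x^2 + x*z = -6*x^2 + x*(z + 1) - z + 5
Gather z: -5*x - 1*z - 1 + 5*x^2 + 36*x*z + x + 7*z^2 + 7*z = 5*x^2 - 4*x + 7*z^2 + z*(36*x + 6) - 1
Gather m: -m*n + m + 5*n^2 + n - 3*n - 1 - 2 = m*(1 - n) + 5*n^2 - 2*n - 3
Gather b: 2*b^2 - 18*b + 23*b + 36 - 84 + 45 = 2*b^2 + 5*b - 3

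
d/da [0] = 0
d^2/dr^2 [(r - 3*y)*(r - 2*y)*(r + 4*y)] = 6*r - 2*y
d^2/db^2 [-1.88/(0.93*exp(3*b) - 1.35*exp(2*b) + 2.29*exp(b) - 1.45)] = (-1.88*(2.79*exp(2*b) - 2.7*exp(b) + 2.29)*(5.58*exp(2*b) - 5.4*exp(b) + 4.58)*exp(b) + (15.7356*exp(2*b) - 10.152*exp(b) + 4.3052)*(0.93*exp(3*b) - 1.35*exp(2*b) + 2.29*exp(b) - 1.45))*exp(b)/(0.93*exp(3*b) - 1.35*exp(2*b) + 2.29*exp(b) - 1.45)^3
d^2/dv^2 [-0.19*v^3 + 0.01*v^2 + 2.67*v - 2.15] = 0.02 - 1.14*v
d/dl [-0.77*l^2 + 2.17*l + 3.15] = 2.17 - 1.54*l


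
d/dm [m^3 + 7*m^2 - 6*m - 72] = 3*m^2 + 14*m - 6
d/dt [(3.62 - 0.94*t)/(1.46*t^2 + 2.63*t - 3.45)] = (1.3724*t^2 - 10.5704*t - 6.2776)/(2.1316*t^4 + 7.6796*t^3 - 3.1571*t^2 - 18.147*t + 11.9025)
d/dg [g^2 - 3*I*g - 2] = 2*g - 3*I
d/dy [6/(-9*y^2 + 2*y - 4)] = 12*(9*y - 1)/(9*y^2 - 2*y + 4)^2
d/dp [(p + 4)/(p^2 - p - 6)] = (p^2 - p - (p + 4)*(2*p - 1) - 6)/(-p^2 + p + 6)^2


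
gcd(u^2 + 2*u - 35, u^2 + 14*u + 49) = u + 7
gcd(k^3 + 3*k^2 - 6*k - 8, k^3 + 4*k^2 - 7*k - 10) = k^2 - k - 2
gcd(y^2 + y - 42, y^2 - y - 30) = y - 6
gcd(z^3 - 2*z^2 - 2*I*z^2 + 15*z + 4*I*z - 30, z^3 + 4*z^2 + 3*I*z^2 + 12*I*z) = z + 3*I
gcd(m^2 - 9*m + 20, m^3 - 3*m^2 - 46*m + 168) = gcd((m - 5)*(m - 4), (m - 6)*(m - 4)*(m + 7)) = m - 4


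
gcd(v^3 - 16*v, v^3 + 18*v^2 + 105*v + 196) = v + 4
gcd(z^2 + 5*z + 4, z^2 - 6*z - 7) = z + 1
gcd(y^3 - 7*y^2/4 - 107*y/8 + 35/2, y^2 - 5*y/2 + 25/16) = y - 5/4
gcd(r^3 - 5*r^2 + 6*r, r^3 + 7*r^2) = r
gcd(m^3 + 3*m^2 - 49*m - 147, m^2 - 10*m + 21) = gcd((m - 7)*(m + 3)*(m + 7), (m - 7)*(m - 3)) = m - 7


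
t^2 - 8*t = t*(t - 8)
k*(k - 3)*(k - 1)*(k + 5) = k^4 + k^3 - 17*k^2 + 15*k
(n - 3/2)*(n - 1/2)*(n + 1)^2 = n^4 - 9*n^2/4 - n/2 + 3/4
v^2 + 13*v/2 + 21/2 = (v + 3)*(v + 7/2)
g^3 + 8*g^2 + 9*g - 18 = (g - 1)*(g + 3)*(g + 6)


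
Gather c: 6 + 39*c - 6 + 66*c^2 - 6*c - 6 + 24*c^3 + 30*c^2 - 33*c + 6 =24*c^3 + 96*c^2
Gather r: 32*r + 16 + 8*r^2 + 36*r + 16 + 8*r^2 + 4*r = 16*r^2 + 72*r + 32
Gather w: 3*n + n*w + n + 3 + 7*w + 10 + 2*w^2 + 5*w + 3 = 4*n + 2*w^2 + w*(n + 12) + 16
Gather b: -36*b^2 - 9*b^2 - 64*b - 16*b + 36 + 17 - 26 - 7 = -45*b^2 - 80*b + 20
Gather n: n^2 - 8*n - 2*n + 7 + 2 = n^2 - 10*n + 9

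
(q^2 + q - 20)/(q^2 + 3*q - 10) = (q - 4)/(q - 2)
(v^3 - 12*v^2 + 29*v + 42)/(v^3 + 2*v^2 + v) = (v^2 - 13*v + 42)/(v*(v + 1))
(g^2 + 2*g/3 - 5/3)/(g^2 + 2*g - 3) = (g + 5/3)/(g + 3)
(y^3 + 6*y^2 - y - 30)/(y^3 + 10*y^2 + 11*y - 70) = (y + 3)/(y + 7)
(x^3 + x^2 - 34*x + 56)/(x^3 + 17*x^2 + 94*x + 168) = (x^2 - 6*x + 8)/(x^2 + 10*x + 24)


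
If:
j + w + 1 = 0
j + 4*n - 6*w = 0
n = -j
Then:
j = -2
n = 2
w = 1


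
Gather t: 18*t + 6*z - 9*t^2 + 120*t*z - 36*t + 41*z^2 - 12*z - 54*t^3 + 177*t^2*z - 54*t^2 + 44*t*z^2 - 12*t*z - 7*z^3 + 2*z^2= -54*t^3 + t^2*(177*z - 63) + t*(44*z^2 + 108*z - 18) - 7*z^3 + 43*z^2 - 6*z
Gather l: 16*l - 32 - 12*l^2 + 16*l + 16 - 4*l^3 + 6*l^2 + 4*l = -4*l^3 - 6*l^2 + 36*l - 16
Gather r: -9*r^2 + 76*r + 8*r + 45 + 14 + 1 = -9*r^2 + 84*r + 60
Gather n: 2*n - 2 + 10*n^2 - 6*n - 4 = 10*n^2 - 4*n - 6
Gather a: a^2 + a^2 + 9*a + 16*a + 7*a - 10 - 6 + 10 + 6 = 2*a^2 + 32*a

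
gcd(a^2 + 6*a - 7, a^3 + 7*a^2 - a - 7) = a^2 + 6*a - 7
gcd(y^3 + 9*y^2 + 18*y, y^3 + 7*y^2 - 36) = y^2 + 9*y + 18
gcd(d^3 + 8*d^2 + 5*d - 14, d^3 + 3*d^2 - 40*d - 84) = d^2 + 9*d + 14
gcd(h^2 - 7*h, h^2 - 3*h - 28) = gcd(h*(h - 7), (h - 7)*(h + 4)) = h - 7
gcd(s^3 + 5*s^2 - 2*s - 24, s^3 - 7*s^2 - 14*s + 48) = s^2 + s - 6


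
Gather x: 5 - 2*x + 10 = 15 - 2*x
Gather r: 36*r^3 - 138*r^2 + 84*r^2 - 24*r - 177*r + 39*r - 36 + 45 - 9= 36*r^3 - 54*r^2 - 162*r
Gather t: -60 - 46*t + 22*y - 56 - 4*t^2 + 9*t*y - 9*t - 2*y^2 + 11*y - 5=-4*t^2 + t*(9*y - 55) - 2*y^2 + 33*y - 121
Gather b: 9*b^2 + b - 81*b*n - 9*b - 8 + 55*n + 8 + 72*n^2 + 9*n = 9*b^2 + b*(-81*n - 8) + 72*n^2 + 64*n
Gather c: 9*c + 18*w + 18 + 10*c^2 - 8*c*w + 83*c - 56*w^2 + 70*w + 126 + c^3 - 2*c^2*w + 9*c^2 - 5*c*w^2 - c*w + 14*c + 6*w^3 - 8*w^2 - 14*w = c^3 + c^2*(19 - 2*w) + c*(-5*w^2 - 9*w + 106) + 6*w^3 - 64*w^2 + 74*w + 144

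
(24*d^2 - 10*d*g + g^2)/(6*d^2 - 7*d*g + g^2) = (4*d - g)/(d - g)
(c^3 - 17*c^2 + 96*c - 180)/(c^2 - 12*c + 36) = c - 5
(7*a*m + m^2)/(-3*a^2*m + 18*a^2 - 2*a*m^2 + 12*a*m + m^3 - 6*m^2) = m*(-7*a - m)/(3*a^2*m - 18*a^2 + 2*a*m^2 - 12*a*m - m^3 + 6*m^2)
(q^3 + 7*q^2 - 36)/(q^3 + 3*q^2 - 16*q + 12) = (q + 3)/(q - 1)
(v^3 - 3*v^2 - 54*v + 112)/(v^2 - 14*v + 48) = (v^2 + 5*v - 14)/(v - 6)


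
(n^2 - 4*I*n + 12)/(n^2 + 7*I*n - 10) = (n - 6*I)/(n + 5*I)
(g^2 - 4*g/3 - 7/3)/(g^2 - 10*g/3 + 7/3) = (g + 1)/(g - 1)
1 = 1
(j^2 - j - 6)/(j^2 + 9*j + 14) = (j - 3)/(j + 7)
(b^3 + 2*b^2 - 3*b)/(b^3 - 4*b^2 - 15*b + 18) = b/(b - 6)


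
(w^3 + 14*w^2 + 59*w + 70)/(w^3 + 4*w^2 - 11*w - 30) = (w + 7)/(w - 3)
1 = 1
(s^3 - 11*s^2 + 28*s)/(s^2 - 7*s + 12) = s*(s - 7)/(s - 3)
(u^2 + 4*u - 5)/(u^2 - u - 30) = (u - 1)/(u - 6)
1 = 1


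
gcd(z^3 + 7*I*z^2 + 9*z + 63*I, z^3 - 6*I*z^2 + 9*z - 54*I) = z^2 + 9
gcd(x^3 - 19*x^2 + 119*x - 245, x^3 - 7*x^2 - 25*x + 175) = x^2 - 12*x + 35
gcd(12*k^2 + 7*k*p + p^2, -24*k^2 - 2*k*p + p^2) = 4*k + p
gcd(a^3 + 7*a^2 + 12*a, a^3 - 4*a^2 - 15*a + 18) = a + 3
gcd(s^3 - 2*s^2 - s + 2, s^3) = 1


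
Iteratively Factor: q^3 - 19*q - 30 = (q + 3)*(q^2 - 3*q - 10) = (q - 5)*(q + 3)*(q + 2)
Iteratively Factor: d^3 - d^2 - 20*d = (d - 5)*(d^2 + 4*d) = (d - 5)*(d + 4)*(d)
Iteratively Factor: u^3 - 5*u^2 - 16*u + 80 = (u - 4)*(u^2 - u - 20) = (u - 5)*(u - 4)*(u + 4)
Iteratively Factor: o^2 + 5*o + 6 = (o + 3)*(o + 2)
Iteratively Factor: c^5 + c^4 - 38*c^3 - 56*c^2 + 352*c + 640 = (c + 4)*(c^4 - 3*c^3 - 26*c^2 + 48*c + 160) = (c + 4)^2*(c^3 - 7*c^2 + 2*c + 40) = (c + 2)*(c + 4)^2*(c^2 - 9*c + 20) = (c - 5)*(c + 2)*(c + 4)^2*(c - 4)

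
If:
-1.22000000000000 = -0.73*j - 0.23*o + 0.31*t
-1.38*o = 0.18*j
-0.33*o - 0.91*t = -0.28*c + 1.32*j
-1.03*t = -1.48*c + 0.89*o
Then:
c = -1.30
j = 0.97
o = -0.13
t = -1.75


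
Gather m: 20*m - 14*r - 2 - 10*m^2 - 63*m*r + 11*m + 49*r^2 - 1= -10*m^2 + m*(31 - 63*r) + 49*r^2 - 14*r - 3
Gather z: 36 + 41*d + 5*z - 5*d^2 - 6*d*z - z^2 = -5*d^2 + 41*d - z^2 + z*(5 - 6*d) + 36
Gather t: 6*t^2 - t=6*t^2 - t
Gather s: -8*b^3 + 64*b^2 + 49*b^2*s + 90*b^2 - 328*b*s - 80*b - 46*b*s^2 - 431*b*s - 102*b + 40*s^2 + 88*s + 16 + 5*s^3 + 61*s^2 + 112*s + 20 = -8*b^3 + 154*b^2 - 182*b + 5*s^3 + s^2*(101 - 46*b) + s*(49*b^2 - 759*b + 200) + 36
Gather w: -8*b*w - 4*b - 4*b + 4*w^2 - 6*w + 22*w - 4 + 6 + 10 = -8*b + 4*w^2 + w*(16 - 8*b) + 12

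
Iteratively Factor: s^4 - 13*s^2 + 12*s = (s - 3)*(s^3 + 3*s^2 - 4*s) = (s - 3)*(s + 4)*(s^2 - s) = (s - 3)*(s - 1)*(s + 4)*(s)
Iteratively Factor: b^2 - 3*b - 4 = (b - 4)*(b + 1)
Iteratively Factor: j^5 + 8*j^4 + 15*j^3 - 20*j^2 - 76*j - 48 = (j + 3)*(j^4 + 5*j^3 - 20*j - 16) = (j + 1)*(j + 3)*(j^3 + 4*j^2 - 4*j - 16) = (j + 1)*(j + 3)*(j + 4)*(j^2 - 4) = (j - 2)*(j + 1)*(j + 3)*(j + 4)*(j + 2)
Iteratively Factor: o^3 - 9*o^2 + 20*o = (o - 5)*(o^2 - 4*o) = (o - 5)*(o - 4)*(o)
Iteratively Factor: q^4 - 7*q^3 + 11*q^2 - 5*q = (q - 1)*(q^3 - 6*q^2 + 5*q) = q*(q - 1)*(q^2 - 6*q + 5) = q*(q - 1)^2*(q - 5)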